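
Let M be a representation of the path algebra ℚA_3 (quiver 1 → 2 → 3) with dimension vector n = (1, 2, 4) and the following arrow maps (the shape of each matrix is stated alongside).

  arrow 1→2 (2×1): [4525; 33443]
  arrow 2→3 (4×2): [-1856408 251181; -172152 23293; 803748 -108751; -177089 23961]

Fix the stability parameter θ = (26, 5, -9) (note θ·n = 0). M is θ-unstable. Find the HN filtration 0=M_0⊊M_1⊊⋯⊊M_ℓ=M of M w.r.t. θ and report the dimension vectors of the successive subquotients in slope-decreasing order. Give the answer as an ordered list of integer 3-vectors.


Interval decomposition of M: I[1,3], I[2,3], I[3,3]^2.
HN type (ℓ=3): μ^(1)=22/3; μ^(2)=-2; μ^(3)=-9

((1, 1, 1); (0, 1, 1); (0, 0, 2))


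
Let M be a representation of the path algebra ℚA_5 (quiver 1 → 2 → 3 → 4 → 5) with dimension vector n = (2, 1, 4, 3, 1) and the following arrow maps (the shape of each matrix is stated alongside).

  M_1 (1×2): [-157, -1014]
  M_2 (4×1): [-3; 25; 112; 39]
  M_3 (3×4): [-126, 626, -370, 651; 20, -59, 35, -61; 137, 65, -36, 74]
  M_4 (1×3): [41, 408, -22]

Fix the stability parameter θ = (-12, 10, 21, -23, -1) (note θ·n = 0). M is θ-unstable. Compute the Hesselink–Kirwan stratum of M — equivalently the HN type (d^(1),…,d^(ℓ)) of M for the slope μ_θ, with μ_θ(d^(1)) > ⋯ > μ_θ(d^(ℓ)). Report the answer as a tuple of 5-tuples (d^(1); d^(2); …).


Interval decomposition of M: I[1,1], I[1,5], I[3,3], I[3,4]^2.
HN type (ℓ=4): μ^(1)=21; μ^(2)=7/4; μ^(3)=-1; μ^(4)=-12

((0, 0, 1, 0, 0); (0, 1, 1, 1, 1); (0, 0, 2, 2, 0); (2, 0, 0, 0, 0))


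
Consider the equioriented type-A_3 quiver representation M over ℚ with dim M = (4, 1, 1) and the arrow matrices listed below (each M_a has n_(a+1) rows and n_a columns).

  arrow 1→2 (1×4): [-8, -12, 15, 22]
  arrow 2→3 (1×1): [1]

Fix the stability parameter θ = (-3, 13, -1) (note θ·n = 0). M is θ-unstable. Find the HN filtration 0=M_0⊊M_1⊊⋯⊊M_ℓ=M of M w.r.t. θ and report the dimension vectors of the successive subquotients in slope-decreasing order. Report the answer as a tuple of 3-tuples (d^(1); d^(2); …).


Interval decomposition of M: I[1,1]^3, I[1,3].
HN type (ℓ=2): μ^(1)=6; μ^(2)=-3

((0, 1, 1); (4, 0, 0))


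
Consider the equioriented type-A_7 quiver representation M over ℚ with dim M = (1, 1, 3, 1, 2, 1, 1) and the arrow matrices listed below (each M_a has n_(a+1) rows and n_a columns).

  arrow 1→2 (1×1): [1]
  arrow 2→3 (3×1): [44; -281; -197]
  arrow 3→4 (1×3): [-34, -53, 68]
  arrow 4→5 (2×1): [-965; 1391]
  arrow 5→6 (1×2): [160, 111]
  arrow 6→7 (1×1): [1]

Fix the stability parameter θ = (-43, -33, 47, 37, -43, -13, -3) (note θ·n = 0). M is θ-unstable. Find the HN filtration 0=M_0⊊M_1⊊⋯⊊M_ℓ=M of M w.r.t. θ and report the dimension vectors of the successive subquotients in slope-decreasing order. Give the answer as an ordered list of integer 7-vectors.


Barcode: M ≅ I[1,7], I[3,3]^2, I[5,5]. HN layers by μ_θ (4 steps, strictly decreasing):
  μ^(1)=47; μ^(2)=5; μ^(3)=-33; μ^(4)=-43

((0, 0, 2, 0, 0, 0, 0); (0, 0, 1, 1, 1, 1, 1); (0, 1, 0, 0, 0, 0, 0); (1, 0, 0, 0, 1, 0, 0))


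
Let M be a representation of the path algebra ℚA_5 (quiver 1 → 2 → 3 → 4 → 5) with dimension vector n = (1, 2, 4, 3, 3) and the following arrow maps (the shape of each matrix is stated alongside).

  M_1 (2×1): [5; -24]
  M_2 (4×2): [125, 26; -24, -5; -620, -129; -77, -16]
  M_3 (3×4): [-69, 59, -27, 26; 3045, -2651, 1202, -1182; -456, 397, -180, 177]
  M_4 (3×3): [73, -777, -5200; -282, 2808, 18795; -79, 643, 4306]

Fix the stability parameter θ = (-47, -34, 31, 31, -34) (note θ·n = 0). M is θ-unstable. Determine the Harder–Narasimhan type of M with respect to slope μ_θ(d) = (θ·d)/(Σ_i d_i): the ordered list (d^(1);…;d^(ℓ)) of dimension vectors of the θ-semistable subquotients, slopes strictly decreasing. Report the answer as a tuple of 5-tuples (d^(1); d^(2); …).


Interval decomposition of M: I[1,5], I[2,5], I[3,3], I[3,4], I[5,5].
HN type (ℓ=4): μ^(1)=31; μ^(2)=28/3; μ^(3)=-34; μ^(4)=-47

((0, 0, 2, 1, 0); (0, 0, 2, 2, 2); (0, 2, 0, 0, 1); (1, 0, 0, 0, 0))


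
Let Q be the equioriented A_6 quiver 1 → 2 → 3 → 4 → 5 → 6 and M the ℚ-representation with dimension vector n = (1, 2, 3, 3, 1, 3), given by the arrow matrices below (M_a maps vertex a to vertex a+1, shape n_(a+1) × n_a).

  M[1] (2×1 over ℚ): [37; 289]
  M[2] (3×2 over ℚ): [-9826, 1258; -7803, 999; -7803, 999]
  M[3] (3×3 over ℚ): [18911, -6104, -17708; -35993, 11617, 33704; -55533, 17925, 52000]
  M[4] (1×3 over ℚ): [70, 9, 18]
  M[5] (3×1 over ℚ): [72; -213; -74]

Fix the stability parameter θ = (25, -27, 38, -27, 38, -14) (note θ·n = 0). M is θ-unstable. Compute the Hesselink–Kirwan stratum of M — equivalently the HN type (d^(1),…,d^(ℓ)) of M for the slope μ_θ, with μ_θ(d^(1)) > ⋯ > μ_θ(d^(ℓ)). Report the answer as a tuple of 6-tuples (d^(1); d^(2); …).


Via rank(M_{q-1}∘⋯∘M_p): M ≅ I[1,2], I[2,6], I[3,4]^2, I[6,6]^2.
μ_θ-semistable layers: μ^(1)=12; μ^(2)=11/2; μ^(3)=-1; μ^(4)=-14; μ^(5)=-27

((0, 0, 0, 0, 1, 1); (0, 0, 3, 3, 0, 0); (1, 1, 0, 0, 0, 0); (0, 0, 0, 0, 0, 2); (0, 1, 0, 0, 0, 0))


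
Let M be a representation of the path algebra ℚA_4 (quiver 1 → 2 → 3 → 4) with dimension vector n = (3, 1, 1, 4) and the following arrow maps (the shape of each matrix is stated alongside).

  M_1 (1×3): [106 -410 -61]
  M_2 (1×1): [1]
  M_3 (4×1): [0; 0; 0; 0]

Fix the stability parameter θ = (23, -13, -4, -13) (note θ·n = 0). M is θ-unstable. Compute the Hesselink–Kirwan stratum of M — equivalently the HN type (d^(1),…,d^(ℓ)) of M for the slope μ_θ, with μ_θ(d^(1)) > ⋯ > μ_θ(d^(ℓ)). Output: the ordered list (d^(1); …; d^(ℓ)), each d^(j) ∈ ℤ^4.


Barcode: M ≅ I[1,1]^2, I[1,3], I[4,4]^4. HN layers by μ_θ (3 steps, strictly decreasing):
  μ^(1)=23; μ^(2)=2; μ^(3)=-13

((2, 0, 0, 0); (1, 1, 1, 0); (0, 0, 0, 4))


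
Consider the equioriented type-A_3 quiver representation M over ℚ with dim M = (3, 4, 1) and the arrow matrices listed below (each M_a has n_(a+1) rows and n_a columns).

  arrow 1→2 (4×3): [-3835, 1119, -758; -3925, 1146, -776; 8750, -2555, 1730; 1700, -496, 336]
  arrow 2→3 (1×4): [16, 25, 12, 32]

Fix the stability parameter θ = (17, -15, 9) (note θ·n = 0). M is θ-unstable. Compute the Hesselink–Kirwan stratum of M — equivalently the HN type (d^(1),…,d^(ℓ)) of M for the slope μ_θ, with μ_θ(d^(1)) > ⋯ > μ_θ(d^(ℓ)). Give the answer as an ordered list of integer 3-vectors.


Barcode: M ≅ I[1,1], I[1,2], I[1,3], I[2,2]^2. HN layers by μ_θ (4 steps, strictly decreasing):
  μ^(1)=17; μ^(2)=9; μ^(3)=1; μ^(4)=-15

((1, 0, 0); (0, 0, 1); (2, 2, 0); (0, 2, 0))


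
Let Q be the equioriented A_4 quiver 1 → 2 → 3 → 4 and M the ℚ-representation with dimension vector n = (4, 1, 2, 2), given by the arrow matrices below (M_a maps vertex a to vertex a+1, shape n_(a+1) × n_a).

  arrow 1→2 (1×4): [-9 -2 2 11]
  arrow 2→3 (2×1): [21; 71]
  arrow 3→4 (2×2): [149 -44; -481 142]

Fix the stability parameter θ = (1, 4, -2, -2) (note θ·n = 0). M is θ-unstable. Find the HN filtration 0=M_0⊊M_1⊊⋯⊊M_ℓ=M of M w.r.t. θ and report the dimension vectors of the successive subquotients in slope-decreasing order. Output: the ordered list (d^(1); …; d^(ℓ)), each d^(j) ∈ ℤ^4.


Barcode: M ≅ I[1,1]^3, I[1,4], I[3,4]. HN layers by μ_θ (3 steps, strictly decreasing):
  μ^(1)=1; μ^(2)=1/4; μ^(3)=-2

((3, 0, 0, 0); (1, 1, 1, 1); (0, 0, 1, 1))


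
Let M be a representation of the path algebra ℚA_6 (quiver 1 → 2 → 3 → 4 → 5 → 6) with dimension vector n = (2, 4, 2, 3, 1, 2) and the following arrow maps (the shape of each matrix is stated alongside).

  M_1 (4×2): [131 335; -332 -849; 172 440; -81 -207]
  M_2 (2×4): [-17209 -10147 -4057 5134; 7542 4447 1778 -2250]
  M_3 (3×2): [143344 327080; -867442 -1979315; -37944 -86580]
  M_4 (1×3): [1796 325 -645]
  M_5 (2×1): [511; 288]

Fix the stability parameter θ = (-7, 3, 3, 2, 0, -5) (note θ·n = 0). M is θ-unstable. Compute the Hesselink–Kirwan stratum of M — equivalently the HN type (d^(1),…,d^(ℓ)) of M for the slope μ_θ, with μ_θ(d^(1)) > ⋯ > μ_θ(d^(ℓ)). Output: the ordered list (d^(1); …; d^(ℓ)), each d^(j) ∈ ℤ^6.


Via rank(M_{q-1}∘⋯∘M_p): M ≅ I[1,3], I[1,6], I[2,2]^2, I[4,4]^2, I[6,6].
μ_θ-semistable layers: μ^(1)=3; μ^(2)=2; μ^(3)=3/5; μ^(4)=-5; μ^(5)=-7

((0, 3, 1, 0, 0, 0); (0, 0, 0, 2, 0, 0); (0, 1, 1, 1, 1, 1); (0, 0, 0, 0, 0, 1); (2, 0, 0, 0, 0, 0))


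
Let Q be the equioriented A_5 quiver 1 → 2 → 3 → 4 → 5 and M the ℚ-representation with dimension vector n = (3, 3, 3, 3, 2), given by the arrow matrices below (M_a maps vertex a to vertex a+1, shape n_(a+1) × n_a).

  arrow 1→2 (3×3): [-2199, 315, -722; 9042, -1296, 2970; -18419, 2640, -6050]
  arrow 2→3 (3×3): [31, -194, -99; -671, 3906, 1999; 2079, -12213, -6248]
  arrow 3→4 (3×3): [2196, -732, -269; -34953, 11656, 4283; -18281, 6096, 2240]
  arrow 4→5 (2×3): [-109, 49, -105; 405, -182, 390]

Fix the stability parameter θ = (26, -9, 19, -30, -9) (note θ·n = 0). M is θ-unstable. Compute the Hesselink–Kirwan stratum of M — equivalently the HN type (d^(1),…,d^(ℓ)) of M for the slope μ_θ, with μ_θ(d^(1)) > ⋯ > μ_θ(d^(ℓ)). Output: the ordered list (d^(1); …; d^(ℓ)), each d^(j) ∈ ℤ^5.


Barcode: M ≅ I[1,4], I[1,5]^2. HN layers by μ_θ (2 steps, strictly decreasing):
  μ^(1)=3/2; μ^(2)=-3/5

((1, 1, 1, 1, 0); (2, 2, 2, 2, 2))


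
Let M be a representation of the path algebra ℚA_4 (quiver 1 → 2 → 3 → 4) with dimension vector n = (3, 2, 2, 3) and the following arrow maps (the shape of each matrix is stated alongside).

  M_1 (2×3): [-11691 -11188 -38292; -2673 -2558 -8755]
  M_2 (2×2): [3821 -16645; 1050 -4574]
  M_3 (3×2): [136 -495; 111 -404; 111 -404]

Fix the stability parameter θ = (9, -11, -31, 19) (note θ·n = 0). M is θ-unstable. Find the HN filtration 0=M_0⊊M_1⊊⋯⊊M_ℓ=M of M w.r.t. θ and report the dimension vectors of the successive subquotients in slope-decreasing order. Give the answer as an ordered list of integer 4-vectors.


Barcode: M ≅ I[1,1], I[1,4]^2, I[4,4]. HN layers by μ_θ (3 steps, strictly decreasing):
  μ^(1)=19; μ^(2)=9; μ^(3)=-11

((0, 0, 0, 3); (1, 0, 0, 0); (2, 2, 2, 0))


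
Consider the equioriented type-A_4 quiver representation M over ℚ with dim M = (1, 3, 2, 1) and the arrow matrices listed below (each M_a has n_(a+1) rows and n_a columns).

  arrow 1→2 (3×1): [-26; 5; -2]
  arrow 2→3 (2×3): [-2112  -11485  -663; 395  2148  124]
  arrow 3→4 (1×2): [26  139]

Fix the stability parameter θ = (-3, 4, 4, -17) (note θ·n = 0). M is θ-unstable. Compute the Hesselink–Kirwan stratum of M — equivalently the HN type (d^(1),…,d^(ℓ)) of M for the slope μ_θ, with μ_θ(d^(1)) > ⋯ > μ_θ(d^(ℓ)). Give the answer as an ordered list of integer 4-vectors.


Interval decomposition of M: I[1,4], I[2,2], I[2,3].
HN type (ℓ=2): μ^(1)=4; μ^(2)=-3

((0, 2, 1, 0); (1, 1, 1, 1))


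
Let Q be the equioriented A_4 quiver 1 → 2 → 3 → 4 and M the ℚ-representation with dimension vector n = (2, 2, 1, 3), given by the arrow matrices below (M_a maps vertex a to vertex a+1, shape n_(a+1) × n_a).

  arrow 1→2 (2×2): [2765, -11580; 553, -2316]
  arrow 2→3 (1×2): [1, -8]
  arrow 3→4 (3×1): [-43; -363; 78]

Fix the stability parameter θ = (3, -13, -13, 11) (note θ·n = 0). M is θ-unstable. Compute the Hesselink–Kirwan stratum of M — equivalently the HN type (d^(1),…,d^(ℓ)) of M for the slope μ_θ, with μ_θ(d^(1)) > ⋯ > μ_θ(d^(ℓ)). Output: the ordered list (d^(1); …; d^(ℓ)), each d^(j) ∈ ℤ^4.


Barcode: M ≅ I[1,1], I[1,4], I[2,2], I[4,4]^2. HN layers by μ_θ (4 steps, strictly decreasing):
  μ^(1)=11; μ^(2)=3; μ^(3)=-23/3; μ^(4)=-13

((0, 0, 0, 3); (1, 0, 0, 0); (1, 1, 1, 0); (0, 1, 0, 0))


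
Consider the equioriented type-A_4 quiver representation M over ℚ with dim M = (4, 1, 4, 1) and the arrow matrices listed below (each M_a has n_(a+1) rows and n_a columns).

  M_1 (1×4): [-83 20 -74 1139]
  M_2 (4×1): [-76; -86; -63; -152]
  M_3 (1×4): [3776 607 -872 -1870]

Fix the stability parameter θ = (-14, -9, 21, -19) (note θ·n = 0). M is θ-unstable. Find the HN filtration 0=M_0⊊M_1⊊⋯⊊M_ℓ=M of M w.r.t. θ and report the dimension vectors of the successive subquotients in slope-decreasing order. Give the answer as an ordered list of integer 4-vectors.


Interval decomposition of M: I[1,1]^3, I[1,4], I[3,3]^3.
HN type (ℓ=4): μ^(1)=21; μ^(2)=1; μ^(3)=-9; μ^(4)=-14

((0, 0, 3, 0); (0, 0, 1, 1); (0, 1, 0, 0); (4, 0, 0, 0))


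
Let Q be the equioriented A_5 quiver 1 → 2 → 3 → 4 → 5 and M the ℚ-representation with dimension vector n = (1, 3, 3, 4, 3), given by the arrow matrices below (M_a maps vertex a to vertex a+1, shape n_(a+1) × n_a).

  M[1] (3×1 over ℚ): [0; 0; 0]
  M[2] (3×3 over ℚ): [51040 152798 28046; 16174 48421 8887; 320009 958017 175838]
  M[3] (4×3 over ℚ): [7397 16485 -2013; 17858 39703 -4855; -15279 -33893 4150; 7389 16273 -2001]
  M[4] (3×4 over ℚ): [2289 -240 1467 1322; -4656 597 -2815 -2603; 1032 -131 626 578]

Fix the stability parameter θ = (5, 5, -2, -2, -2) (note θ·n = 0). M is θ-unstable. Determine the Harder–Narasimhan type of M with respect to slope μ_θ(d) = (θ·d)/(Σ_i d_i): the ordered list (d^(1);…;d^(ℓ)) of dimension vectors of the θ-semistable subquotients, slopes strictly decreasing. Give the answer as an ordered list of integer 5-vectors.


Barcode: M ≅ I[1,1], I[2,5]^3, I[4,4]. HN layers by μ_θ (3 steps, strictly decreasing):
  μ^(1)=5; μ^(2)=-1/4; μ^(3)=-2

((1, 0, 0, 0, 0); (0, 3, 3, 3, 3); (0, 0, 0, 1, 0))


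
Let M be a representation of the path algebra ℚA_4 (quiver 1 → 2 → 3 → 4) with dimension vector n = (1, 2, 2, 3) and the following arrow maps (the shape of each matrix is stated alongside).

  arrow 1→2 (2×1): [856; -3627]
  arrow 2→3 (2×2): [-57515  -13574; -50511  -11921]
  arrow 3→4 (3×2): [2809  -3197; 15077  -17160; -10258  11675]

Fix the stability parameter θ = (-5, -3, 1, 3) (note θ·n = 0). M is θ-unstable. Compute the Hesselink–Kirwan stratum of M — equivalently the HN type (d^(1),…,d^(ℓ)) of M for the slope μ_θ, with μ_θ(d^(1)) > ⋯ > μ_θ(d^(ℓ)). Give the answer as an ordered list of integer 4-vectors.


Via rank(M_{q-1}∘⋯∘M_p): M ≅ I[1,4], I[2,4], I[4,4].
μ_θ-semistable layers: μ^(1)=3; μ^(2)=1; μ^(3)=-3; μ^(4)=-5

((0, 0, 0, 3); (0, 0, 2, 0); (0, 2, 0, 0); (1, 0, 0, 0))


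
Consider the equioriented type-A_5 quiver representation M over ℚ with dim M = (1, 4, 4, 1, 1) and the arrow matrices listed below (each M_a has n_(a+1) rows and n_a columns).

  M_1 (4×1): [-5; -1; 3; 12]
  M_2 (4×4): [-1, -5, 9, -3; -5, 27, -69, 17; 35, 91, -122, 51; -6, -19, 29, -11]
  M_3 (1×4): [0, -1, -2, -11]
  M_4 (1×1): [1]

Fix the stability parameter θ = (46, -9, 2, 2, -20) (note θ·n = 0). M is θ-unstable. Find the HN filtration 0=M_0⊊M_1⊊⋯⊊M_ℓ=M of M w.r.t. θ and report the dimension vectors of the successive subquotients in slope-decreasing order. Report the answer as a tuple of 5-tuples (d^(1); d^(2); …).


Via rank(M_{q-1}∘⋯∘M_p): M ≅ I[1,5], I[2,2], I[2,3]^2, I[3,3].
μ_θ-semistable layers: μ^(1)=21/5; μ^(2)=2; μ^(3)=-9

((1, 1, 1, 1, 1); (0, 0, 3, 0, 0); (0, 3, 0, 0, 0))


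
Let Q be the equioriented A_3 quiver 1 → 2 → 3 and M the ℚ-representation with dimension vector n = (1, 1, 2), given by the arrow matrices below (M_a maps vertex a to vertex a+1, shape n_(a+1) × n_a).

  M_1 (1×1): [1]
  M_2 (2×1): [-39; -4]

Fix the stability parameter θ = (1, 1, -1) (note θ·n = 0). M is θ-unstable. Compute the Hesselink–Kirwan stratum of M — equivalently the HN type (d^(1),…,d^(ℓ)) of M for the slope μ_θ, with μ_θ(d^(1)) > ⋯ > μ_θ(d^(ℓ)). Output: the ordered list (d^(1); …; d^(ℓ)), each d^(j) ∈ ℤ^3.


Interval decomposition of M: I[1,3], I[3,3].
HN type (ℓ=2): μ^(1)=1/3; μ^(2)=-1

((1, 1, 1); (0, 0, 1))


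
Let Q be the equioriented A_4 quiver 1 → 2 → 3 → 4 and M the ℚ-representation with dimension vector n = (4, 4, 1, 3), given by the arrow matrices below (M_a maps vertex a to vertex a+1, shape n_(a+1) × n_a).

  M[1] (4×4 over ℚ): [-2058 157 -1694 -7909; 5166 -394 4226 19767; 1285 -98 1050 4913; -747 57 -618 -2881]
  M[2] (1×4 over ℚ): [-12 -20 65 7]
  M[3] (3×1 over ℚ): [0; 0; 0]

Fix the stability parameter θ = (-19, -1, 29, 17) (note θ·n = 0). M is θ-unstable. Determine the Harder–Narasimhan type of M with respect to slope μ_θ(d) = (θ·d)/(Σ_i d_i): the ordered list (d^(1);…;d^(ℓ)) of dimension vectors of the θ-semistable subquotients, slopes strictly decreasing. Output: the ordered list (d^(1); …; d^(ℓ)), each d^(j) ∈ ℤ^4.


Interval decomposition of M: I[1,1], I[1,2]^2, I[1,3], I[2,2], I[4,4]^3.
HN type (ℓ=4): μ^(1)=29; μ^(2)=17; μ^(3)=-1; μ^(4)=-19

((0, 0, 1, 0); (0, 0, 0, 3); (0, 4, 0, 0); (4, 0, 0, 0))


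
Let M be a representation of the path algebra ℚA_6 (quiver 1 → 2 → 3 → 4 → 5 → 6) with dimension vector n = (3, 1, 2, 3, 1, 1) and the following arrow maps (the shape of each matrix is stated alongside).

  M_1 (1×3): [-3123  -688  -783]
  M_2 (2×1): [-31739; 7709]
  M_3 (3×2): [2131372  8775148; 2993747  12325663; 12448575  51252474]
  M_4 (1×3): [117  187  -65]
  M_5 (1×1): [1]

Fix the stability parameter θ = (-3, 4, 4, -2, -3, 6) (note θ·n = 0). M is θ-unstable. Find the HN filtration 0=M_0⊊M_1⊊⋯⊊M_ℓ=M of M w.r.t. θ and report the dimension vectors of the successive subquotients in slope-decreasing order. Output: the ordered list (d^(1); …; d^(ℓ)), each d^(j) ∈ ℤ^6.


Barcode: M ≅ I[1,1]^2, I[1,6], I[3,4], I[4,4]. HN layers by μ_θ (5 steps, strictly decreasing):
  μ^(1)=6; μ^(2)=1; μ^(3)=3/4; μ^(4)=-2; μ^(5)=-3

((0, 0, 0, 0, 0, 1); (0, 0, 1, 1, 0, 0); (0, 1, 1, 1, 1, 0); (0, 0, 0, 1, 0, 0); (3, 0, 0, 0, 0, 0))


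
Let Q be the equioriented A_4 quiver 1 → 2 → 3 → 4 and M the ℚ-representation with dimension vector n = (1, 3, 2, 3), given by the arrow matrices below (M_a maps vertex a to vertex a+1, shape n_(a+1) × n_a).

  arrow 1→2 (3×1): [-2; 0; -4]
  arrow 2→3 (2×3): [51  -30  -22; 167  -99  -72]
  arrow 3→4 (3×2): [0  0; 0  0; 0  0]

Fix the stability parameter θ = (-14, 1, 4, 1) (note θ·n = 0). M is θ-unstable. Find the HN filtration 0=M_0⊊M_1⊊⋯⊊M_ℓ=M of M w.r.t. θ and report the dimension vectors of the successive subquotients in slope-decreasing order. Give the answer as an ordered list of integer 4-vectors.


Barcode: M ≅ I[1,3], I[2,2], I[2,3], I[4,4]^3. HN layers by μ_θ (3 steps, strictly decreasing):
  μ^(1)=4; μ^(2)=1; μ^(3)=-14

((0, 0, 2, 0); (0, 3, 0, 3); (1, 0, 0, 0))


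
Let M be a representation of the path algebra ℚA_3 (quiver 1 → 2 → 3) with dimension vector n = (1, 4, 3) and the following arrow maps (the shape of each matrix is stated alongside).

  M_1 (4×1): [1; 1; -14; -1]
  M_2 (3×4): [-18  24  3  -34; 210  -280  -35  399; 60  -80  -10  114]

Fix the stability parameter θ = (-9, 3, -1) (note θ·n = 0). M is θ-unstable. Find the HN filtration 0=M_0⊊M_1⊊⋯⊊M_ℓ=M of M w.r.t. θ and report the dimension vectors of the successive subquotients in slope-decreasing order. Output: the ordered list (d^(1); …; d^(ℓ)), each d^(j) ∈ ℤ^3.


Barcode: M ≅ I[1,3], I[2,2]^2, I[2,3], I[3,3]. HN layers by μ_θ (4 steps, strictly decreasing):
  μ^(1)=3; μ^(2)=1; μ^(3)=-1; μ^(4)=-9

((0, 2, 0); (0, 2, 2); (0, 0, 1); (1, 0, 0))


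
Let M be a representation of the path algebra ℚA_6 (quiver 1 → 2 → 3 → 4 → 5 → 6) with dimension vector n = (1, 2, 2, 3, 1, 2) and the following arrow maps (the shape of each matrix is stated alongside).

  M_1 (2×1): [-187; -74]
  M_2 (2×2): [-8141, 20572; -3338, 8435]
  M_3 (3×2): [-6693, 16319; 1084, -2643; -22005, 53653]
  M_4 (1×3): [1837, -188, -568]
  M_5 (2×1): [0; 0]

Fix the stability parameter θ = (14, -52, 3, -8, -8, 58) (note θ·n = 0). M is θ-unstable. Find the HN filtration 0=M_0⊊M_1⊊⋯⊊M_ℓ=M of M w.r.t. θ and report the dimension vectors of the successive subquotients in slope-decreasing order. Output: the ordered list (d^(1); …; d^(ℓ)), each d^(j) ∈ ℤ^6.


Barcode: M ≅ I[1,5], I[2,4], I[4,4], I[6,6]^2. HN layers by μ_θ (6 steps, strictly decreasing):
  μ^(1)=58; μ^(2)=-5/2; μ^(3)=-13/3; μ^(4)=-8; μ^(5)=-19; μ^(6)=-52

((0, 0, 0, 0, 0, 2); (0, 0, 1, 1, 0, 0); (0, 0, 1, 1, 1, 0); (0, 0, 0, 1, 0, 0); (1, 1, 0, 0, 0, 0); (0, 1, 0, 0, 0, 0))


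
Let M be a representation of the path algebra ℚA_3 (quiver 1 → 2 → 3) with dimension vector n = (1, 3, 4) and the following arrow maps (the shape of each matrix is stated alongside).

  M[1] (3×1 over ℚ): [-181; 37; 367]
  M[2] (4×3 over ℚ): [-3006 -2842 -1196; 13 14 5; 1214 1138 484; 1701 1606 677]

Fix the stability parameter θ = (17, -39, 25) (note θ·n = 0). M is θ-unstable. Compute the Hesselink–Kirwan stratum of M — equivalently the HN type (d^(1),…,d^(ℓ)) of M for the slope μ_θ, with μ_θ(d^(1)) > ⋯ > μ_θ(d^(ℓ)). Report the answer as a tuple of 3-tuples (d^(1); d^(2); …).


Interval decomposition of M: I[1,2], I[2,3]^2, I[3,3]^2.
HN type (ℓ=3): μ^(1)=25; μ^(2)=-11; μ^(3)=-39

((0, 0, 4); (1, 1, 0); (0, 2, 0))


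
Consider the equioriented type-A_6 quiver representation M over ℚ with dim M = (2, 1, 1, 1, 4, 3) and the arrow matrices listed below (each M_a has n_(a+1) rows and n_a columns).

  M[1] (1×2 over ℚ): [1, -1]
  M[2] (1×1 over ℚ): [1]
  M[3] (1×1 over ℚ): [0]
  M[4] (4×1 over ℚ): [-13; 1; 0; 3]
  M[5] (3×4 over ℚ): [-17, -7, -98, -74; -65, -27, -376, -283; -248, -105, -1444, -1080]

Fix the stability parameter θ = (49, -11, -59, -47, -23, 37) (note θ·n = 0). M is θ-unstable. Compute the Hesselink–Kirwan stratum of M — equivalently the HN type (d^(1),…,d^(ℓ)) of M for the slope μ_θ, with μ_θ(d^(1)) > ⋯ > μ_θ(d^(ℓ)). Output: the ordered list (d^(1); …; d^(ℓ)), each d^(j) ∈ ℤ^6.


Via rank(M_{q-1}∘⋯∘M_p): M ≅ I[1,1], I[1,3], I[4,6], I[5,5], I[5,6]^2.
μ_θ-semistable layers: μ^(1)=49; μ^(2)=37; μ^(3)=-7; μ^(4)=-23; μ^(5)=-47

((1, 0, 0, 0, 0, 0); (0, 0, 0, 0, 0, 3); (1, 1, 1, 0, 0, 0); (0, 0, 0, 0, 4, 0); (0, 0, 0, 1, 0, 0))


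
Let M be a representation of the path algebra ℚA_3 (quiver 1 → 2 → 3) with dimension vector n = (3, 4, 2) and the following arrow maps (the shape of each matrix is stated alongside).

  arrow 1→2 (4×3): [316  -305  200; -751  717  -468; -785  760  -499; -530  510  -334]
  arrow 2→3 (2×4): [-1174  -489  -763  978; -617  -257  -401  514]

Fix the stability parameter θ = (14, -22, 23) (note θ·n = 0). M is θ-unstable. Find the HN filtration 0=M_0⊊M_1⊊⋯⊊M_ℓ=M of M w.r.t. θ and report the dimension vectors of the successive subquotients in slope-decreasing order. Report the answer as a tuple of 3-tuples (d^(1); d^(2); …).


Barcode: M ≅ I[1,2], I[1,3]^2, I[2,2]. HN layers by μ_θ (3 steps, strictly decreasing):
  μ^(1)=23; μ^(2)=-4; μ^(3)=-22

((0, 0, 2); (3, 3, 0); (0, 1, 0))


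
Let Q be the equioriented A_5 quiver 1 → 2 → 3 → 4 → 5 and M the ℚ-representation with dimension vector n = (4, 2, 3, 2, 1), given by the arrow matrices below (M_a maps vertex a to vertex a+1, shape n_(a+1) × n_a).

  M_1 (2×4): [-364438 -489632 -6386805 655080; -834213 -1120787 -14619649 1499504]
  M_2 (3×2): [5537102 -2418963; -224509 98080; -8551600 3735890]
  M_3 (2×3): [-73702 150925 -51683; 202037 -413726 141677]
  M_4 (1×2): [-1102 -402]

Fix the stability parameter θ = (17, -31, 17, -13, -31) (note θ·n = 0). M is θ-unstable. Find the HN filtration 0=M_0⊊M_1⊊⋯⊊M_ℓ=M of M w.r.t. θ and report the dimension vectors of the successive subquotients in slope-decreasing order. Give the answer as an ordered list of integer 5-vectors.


Via rank(M_{q-1}∘⋯∘M_p): M ≅ I[1,1]^2, I[1,4], I[1,5], I[3,3].
μ_θ-semistable layers: μ^(1)=17; μ^(2)=2; μ^(3)=-7; μ^(4)=-41/5

((2, 0, 1, 0, 0); (0, 0, 1, 1, 0); (1, 1, 0, 0, 0); (1, 1, 1, 1, 1))


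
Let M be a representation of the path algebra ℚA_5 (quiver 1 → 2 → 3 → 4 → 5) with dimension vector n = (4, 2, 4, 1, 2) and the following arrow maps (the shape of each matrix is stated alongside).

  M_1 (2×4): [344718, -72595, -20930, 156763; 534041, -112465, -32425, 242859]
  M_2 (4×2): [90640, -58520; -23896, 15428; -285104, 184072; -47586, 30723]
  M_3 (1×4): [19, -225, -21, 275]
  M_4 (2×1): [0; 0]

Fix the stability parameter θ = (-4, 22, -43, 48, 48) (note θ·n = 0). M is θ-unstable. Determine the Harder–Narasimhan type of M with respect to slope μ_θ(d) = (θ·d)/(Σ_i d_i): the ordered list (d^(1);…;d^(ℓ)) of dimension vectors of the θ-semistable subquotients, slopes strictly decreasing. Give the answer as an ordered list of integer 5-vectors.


Barcode: M ≅ I[1,1]^2, I[1,2], I[1,4], I[3,3]^3, I[5,5]^2. HN layers by μ_θ (5 steps, strictly decreasing):
  μ^(1)=48; μ^(2)=22; μ^(3)=-4; μ^(4)=-25/3; μ^(5)=-43

((0, 0, 0, 1, 2); (0, 1, 0, 0, 0); (3, 0, 0, 0, 0); (1, 1, 1, 0, 0); (0, 0, 3, 0, 0))


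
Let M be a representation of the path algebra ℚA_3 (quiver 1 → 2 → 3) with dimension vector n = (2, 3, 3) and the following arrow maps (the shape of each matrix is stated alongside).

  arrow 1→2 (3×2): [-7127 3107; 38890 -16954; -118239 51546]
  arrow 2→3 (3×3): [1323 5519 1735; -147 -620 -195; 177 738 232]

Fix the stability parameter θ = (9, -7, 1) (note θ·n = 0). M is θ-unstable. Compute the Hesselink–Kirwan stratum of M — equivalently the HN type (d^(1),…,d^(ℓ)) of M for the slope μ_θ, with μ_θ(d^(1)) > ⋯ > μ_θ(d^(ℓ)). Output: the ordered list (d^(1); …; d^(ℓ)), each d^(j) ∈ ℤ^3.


Barcode: M ≅ I[1,3]^2, I[2,3]. HN layers by μ_θ (2 steps, strictly decreasing):
  μ^(1)=1; μ^(2)=-7

((2, 2, 3); (0, 1, 0))


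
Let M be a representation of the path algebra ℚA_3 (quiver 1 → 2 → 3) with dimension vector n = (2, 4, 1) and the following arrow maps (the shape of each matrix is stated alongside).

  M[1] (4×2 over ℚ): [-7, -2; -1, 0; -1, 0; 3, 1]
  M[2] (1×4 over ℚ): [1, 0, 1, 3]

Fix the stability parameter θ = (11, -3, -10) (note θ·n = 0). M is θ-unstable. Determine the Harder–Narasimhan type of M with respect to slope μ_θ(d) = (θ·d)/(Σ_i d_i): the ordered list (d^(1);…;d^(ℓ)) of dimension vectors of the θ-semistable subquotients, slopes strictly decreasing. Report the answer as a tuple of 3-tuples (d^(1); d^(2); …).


Via rank(M_{q-1}∘⋯∘M_p): M ≅ I[1,2], I[1,3], I[2,2]^2.
μ_θ-semistable layers: μ^(1)=4; μ^(2)=-2/3; μ^(3)=-3

((1, 1, 0); (1, 1, 1); (0, 2, 0))


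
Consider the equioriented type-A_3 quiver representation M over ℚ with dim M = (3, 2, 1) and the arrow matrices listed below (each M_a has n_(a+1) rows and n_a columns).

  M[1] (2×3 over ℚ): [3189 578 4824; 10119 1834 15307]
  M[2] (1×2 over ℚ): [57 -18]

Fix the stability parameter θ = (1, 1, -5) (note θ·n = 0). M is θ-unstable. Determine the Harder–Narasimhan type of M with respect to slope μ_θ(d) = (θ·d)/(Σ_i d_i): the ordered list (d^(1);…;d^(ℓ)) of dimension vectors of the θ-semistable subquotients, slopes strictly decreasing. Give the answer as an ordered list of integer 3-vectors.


Interval decomposition of M: I[1,1], I[1,2], I[1,3].
HN type (ℓ=2): μ^(1)=1; μ^(2)=-1

((2, 1, 0); (1, 1, 1))


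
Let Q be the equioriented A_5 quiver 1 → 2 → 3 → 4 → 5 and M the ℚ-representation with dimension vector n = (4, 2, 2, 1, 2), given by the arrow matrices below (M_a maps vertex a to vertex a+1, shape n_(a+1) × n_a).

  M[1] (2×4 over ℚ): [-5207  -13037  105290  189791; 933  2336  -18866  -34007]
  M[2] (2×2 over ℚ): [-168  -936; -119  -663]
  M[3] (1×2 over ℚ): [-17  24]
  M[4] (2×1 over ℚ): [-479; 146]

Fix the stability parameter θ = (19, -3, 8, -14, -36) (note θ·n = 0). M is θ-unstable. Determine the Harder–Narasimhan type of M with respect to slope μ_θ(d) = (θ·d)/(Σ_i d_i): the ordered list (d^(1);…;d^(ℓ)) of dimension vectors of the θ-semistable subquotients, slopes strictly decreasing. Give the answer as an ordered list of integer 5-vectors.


Interval decomposition of M: I[1,1]^2, I[1,2], I[1,3], I[3,5], I[5,5].
HN type (ℓ=4): μ^(1)=19; μ^(2)=8; μ^(3)=-14; μ^(4)=-36

((2, 0, 0, 0, 0); (2, 2, 1, 0, 0); (0, 0, 1, 1, 1); (0, 0, 0, 0, 1))


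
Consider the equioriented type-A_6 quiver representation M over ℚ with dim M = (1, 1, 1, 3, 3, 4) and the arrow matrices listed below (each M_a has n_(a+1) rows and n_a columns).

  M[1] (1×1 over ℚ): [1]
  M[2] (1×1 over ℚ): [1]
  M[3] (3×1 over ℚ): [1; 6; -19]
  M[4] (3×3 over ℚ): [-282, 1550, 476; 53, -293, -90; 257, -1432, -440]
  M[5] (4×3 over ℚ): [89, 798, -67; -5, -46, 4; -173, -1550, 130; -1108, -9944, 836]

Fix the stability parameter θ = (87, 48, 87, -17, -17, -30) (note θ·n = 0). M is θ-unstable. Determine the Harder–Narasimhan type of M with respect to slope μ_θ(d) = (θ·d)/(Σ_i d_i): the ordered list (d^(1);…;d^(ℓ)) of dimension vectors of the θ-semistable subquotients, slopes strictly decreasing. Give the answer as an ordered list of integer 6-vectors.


Interval decomposition of M: I[1,6], I[4,4], I[4,5], I[5,6], I[6,6]^2.
HN type (ℓ=4): μ^(1)=79/3; μ^(2)=-17; μ^(3)=-47/2; μ^(4)=-30

((1, 1, 1, 1, 1, 1); (0, 0, 0, 2, 1, 0); (0, 0, 0, 0, 1, 1); (0, 0, 0, 0, 0, 2))


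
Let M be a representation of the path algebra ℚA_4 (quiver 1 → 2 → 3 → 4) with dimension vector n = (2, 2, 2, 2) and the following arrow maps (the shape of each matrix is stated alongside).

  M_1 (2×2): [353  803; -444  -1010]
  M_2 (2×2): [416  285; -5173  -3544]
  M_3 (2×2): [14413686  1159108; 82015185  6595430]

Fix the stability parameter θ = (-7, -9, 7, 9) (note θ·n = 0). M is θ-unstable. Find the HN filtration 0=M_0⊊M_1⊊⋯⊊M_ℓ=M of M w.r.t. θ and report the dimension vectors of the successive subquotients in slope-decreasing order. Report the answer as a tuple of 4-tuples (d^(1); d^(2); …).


Via rank(M_{q-1}∘⋯∘M_p): M ≅ I[1,3], I[1,4], I[4,4].
μ_θ-semistable layers: μ^(1)=9; μ^(2)=7; μ^(3)=-8

((0, 0, 0, 2); (0, 0, 2, 0); (2, 2, 0, 0))


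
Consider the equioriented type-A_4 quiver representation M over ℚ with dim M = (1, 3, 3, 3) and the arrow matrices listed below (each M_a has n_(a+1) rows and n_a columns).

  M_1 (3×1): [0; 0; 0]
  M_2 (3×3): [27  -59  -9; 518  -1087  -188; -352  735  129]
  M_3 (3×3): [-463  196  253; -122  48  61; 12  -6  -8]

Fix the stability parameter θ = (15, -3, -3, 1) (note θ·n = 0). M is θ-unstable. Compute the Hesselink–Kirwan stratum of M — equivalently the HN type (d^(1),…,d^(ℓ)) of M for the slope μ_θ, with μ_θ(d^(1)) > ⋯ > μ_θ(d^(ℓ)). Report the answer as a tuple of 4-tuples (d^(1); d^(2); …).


Interval decomposition of M: I[1,1], I[2,4]^3.
HN type (ℓ=3): μ^(1)=15; μ^(2)=1; μ^(3)=-3

((1, 0, 0, 0); (0, 0, 0, 3); (0, 3, 3, 0))


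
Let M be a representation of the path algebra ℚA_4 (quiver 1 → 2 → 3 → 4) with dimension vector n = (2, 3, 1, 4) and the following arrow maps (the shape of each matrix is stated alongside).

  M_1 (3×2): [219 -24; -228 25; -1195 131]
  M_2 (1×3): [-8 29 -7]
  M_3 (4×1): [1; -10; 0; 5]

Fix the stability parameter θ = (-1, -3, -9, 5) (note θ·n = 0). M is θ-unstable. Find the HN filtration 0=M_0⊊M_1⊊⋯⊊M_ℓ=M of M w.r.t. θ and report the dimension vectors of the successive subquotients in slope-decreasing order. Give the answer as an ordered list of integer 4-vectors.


Barcode: M ≅ I[1,2], I[1,4], I[2,2], I[4,4]^3. HN layers by μ_θ (4 steps, strictly decreasing):
  μ^(1)=5; μ^(2)=-2; μ^(3)=-3; μ^(4)=-13/3

((0, 0, 0, 4); (1, 1, 0, 0); (0, 1, 0, 0); (1, 1, 1, 0))


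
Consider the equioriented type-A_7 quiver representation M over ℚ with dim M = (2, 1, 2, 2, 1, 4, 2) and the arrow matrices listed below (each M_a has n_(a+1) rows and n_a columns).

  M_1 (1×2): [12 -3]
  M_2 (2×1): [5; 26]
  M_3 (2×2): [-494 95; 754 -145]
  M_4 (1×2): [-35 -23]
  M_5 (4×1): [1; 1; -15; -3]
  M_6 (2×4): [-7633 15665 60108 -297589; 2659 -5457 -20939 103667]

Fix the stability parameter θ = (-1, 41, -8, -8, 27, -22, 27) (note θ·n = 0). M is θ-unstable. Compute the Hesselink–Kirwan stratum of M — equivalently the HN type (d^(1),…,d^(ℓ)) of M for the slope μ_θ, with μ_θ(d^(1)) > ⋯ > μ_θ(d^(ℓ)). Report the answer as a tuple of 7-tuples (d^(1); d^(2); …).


Interval decomposition of M: I[1,1], I[1,3], I[3,7], I[4,4], I[6,6]^2, I[6,7].
HN type (ℓ=6): μ^(1)=27; μ^(2)=33/2; μ^(3)=5/2; μ^(4)=-1; μ^(5)=-8; μ^(6)=-22

((0, 0, 0, 0, 0, 0, 2); (0, 1, 1, 0, 0, 0, 0); (0, 0, 0, 0, 1, 1, 0); (2, 0, 0, 0, 0, 0, 0); (0, 0, 1, 2, 0, 0, 0); (0, 0, 0, 0, 0, 3, 0))


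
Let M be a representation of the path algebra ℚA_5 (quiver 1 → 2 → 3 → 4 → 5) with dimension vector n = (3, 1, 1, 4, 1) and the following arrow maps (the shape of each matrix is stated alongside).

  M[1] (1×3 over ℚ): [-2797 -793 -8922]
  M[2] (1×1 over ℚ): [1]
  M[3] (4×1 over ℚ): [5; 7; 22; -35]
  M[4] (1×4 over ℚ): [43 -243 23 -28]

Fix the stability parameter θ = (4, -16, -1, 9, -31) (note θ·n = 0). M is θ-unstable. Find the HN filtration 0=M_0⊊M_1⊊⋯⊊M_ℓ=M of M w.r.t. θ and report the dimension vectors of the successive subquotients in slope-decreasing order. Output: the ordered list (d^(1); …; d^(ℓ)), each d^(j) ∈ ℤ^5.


Interval decomposition of M: I[1,1]^2, I[1,4], I[4,4]^2, I[4,5].
HN type (ℓ=5): μ^(1)=9; μ^(2)=4; μ^(3)=-1; μ^(4)=-6; μ^(5)=-11

((0, 0, 0, 3, 0); (2, 0, 0, 0, 0); (0, 0, 1, 0, 0); (1, 1, 0, 0, 0); (0, 0, 0, 1, 1))


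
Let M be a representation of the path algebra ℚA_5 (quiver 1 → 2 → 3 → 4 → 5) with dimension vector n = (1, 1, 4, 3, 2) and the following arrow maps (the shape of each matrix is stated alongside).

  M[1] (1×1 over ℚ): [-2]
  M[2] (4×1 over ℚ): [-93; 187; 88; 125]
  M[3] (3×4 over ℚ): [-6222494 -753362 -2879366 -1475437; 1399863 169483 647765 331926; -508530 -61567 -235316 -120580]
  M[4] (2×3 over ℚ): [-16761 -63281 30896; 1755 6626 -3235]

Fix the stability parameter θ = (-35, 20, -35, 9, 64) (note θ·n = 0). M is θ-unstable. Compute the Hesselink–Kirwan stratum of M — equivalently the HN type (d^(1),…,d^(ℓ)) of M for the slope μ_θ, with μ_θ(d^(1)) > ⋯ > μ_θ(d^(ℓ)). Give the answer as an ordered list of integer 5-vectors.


Barcode: M ≅ I[1,5], I[3,3], I[3,4], I[3,5]. HN layers by μ_θ (4 steps, strictly decreasing):
  μ^(1)=64; μ^(2)=9; μ^(3)=-15/2; μ^(4)=-35

((0, 0, 0, 0, 2); (0, 0, 0, 3, 0); (0, 1, 1, 0, 0); (1, 0, 3, 0, 0))


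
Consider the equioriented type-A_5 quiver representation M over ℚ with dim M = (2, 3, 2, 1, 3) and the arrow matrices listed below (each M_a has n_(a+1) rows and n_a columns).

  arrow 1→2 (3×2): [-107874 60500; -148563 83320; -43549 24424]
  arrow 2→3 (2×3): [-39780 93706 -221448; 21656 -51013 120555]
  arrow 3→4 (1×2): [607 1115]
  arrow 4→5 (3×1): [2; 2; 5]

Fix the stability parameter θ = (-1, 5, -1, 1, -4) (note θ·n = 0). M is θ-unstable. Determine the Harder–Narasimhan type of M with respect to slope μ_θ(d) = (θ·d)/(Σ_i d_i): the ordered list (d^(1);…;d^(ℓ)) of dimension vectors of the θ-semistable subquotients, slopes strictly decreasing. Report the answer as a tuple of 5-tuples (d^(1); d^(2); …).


Via rank(M_{q-1}∘⋯∘M_p): M ≅ I[1,2], I[1,5], I[2,3], I[5,5]^2.
μ_θ-semistable layers: μ^(1)=5; μ^(2)=2; μ^(3)=1/4; μ^(4)=-1; μ^(5)=-4

((0, 1, 0, 0, 0); (0, 1, 1, 0, 0); (0, 1, 1, 1, 1); (2, 0, 0, 0, 0); (0, 0, 0, 0, 2))


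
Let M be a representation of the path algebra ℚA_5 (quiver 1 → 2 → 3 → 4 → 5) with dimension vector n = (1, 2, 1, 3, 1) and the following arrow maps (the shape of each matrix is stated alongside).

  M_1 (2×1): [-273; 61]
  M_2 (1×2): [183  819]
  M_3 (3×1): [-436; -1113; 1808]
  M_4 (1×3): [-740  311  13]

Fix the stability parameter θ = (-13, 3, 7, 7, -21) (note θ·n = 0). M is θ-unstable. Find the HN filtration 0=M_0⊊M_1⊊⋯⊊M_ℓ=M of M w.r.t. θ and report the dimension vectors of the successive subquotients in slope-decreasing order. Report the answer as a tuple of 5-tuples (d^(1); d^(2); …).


Interval decomposition of M: I[1,2], I[2,5], I[4,4]^2.
HN type (ℓ=4): μ^(1)=7; μ^(2)=3; μ^(3)=-1; μ^(4)=-13

((0, 0, 0, 2, 0); (0, 1, 0, 0, 0); (0, 1, 1, 1, 1); (1, 0, 0, 0, 0))


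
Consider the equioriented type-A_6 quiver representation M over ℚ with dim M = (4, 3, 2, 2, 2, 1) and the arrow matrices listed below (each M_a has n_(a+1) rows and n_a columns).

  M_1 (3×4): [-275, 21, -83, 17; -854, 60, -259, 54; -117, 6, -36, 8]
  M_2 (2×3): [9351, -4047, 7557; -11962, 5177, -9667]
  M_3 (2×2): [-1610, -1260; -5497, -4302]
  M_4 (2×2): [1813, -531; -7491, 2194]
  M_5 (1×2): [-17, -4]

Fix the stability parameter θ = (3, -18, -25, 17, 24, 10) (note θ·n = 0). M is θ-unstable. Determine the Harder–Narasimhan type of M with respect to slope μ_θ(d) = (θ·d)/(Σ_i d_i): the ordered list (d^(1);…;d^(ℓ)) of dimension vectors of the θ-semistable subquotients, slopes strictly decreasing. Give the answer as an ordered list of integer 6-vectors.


Barcode: M ≅ I[1,1], I[1,2], I[1,3], I[1,6], I[4,5]. HN layers by μ_θ (5 steps, strictly decreasing):
  μ^(1)=24; μ^(2)=17; μ^(3)=3; μ^(4)=-15/2; μ^(5)=-40/3

((0, 0, 0, 0, 1, 0); (0, 0, 0, 2, 1, 1); (1, 0, 0, 0, 0, 0); (1, 1, 0, 0, 0, 0); (2, 2, 2, 0, 0, 0))


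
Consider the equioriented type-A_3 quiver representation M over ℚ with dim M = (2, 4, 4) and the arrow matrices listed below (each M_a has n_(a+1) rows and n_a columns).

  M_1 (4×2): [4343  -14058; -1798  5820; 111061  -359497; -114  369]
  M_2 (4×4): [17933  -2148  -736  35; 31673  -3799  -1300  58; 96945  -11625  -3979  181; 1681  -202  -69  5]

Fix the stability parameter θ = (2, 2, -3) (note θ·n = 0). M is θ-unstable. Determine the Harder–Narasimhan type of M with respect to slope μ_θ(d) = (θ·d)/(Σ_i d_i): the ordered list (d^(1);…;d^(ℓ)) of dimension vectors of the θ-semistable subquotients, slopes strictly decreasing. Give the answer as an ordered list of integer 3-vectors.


Interval decomposition of M: I[1,3]^2, I[2,3]^2.
HN type (ℓ=2): μ^(1)=1/3; μ^(2)=-1/2

((2, 2, 2); (0, 2, 2))


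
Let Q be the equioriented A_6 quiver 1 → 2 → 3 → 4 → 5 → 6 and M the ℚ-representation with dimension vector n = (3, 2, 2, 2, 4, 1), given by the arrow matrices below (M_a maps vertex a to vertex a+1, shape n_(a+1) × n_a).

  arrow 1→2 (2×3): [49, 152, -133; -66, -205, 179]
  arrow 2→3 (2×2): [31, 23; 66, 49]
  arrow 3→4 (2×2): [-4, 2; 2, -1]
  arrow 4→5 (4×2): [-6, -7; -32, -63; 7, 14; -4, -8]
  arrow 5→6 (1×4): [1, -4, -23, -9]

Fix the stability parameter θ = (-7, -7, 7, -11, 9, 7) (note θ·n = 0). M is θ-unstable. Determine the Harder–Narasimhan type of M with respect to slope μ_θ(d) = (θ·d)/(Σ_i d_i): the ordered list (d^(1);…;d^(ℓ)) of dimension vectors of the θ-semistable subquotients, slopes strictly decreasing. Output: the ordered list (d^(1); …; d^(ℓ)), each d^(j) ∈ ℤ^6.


Via rank(M_{q-1}∘⋯∘M_p): M ≅ I[1,1], I[1,3], I[1,6], I[4,5], I[5,5]^2.
μ_θ-semistable layers: μ^(1)=9; μ^(2)=8; μ^(3)=7; μ^(4)=-2; μ^(5)=-7; μ^(6)=-11

((0, 0, 0, 0, 3, 0); (0, 0, 0, 0, 1, 1); (0, 0, 1, 0, 0, 0); (0, 0, 1, 1, 0, 0); (3, 2, 0, 0, 0, 0); (0, 0, 0, 1, 0, 0))


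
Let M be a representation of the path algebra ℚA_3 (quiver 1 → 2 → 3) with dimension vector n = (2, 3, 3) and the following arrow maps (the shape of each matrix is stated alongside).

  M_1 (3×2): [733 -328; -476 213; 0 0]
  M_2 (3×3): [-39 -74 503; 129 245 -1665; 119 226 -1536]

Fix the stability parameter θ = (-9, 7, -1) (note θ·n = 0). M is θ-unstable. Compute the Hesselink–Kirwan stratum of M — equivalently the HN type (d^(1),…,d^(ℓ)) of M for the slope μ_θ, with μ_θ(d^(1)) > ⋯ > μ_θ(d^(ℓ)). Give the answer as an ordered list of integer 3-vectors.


Via rank(M_{q-1}∘⋯∘M_p): M ≅ I[1,3]^2, I[2,3].
μ_θ-semistable layers: μ^(1)=3; μ^(2)=-9

((0, 3, 3); (2, 0, 0))
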